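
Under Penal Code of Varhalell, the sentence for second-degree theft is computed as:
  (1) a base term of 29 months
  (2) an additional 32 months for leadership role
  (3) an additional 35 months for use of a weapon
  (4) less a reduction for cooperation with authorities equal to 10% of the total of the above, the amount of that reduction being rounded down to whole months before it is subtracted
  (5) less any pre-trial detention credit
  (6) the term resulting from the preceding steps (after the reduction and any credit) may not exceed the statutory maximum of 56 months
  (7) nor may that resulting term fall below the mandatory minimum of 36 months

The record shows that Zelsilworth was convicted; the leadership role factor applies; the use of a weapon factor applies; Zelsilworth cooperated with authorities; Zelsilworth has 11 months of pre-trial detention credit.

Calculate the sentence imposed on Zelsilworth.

Leadership role enhancement: +32 months
Use of a weapon enhancement: +35 months
Adjusted term: 29 months + 32 months + 35 months = 96 months
Cooperation with authorities reduction: 10% of 96 months = 9 months (rounded down)
After reduction: 96 − 9 = 87 months
Less pre-trial detention credit: 87 months − 11 months = 76 months
Cap at 56 months: 76 months exceeds the cap → 56 months
Minimum 36 months: 56 months meets the minimum, no increase.

Sentence: 56 months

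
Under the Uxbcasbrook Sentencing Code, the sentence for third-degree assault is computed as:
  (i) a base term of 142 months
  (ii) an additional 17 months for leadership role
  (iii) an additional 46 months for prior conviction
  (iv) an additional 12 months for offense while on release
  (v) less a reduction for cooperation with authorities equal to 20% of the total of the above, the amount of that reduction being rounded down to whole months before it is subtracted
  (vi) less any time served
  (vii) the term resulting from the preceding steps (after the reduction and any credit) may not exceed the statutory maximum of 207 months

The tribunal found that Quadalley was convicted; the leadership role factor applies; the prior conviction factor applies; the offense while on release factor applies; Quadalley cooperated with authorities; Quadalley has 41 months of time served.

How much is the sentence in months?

Leadership role enhancement: +17 months
Prior conviction enhancement: +46 months
Offense while on release enhancement: +12 months
Adjusted term: 142 months + 17 months + 46 months + 12 months = 217 months
Cooperation with authorities reduction: 20% of 217 months = 43 months (rounded down)
After reduction: 217 − 43 = 174 months
Less time served: 174 months − 41 months = 133 months
Cap at 207 months: 133 months is within the cap, no reduction.

133 months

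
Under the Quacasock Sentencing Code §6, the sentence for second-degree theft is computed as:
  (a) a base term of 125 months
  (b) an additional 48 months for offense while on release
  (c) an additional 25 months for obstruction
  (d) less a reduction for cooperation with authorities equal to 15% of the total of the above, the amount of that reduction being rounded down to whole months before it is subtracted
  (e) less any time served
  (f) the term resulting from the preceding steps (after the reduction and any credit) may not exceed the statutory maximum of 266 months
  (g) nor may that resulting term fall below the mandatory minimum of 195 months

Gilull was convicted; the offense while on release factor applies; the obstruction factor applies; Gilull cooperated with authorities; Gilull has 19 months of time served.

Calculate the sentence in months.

Offense while on release enhancement: +48 months
Obstruction enhancement: +25 months
Adjusted term: 125 months + 48 months + 25 months = 198 months
Cooperation with authorities reduction: 15% of 198 months = 29 months (rounded down)
After reduction: 198 − 29 = 169 months
Less time served: 169 months − 19 months = 150 months
Cap at 266 months: 150 months is within the cap, no reduction.
Minimum 195 months: 150 months is below the minimum → 195 months

195 months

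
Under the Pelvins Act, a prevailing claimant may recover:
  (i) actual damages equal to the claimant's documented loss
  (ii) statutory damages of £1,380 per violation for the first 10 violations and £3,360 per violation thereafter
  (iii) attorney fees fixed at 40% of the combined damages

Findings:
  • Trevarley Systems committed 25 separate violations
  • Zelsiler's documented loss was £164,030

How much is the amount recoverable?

First 10 violations: 10 × £1,380 = £13,800
Remaining violations: (25 − 10) × £3,360 = £50,400
Statutory damages: £13,800 + £50,400 = £64,200
Combined damages: £164,030 + £64,200 = £228,230
Attorney fees: 40% of £228,230 = £91,292
Total recovery: £228,230 + £91,292 = £319,522

£319,522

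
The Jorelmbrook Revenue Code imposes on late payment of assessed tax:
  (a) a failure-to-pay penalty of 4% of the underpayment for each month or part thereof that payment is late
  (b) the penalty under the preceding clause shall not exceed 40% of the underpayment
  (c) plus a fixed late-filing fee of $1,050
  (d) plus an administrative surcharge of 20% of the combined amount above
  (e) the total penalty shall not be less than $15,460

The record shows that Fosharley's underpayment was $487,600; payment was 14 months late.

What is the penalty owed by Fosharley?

Penalty: $235,308

Accrued rate: 4% × 14 = 56%, capped at 40% → 40%
Failure-to-pay penalty: 40% of $487,600 = $195,040
Penalty before surcharge: $195,040 + $1,050 = $196,090
Administrative surcharge: 20% of $196,090 = $39,218
Total penalty: $196,090 + $39,218 = $235,308
Minimum $15,460: $235,308 meets the minimum, no increase.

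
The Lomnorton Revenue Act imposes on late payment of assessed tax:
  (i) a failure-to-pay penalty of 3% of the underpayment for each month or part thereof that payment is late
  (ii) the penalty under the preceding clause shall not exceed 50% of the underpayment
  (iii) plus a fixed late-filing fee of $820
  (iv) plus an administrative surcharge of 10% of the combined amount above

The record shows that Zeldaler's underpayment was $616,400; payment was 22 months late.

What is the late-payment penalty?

Accrued rate: 3% × 22 = 66%, capped at 50% → 50%
Failure-to-pay penalty: 50% of $616,400 = $308,200
Penalty before surcharge: $308,200 + $820 = $309,020
Administrative surcharge: 10% of $309,020 = $30,902
Total penalty: $309,020 + $30,902 = $339,922

$339,922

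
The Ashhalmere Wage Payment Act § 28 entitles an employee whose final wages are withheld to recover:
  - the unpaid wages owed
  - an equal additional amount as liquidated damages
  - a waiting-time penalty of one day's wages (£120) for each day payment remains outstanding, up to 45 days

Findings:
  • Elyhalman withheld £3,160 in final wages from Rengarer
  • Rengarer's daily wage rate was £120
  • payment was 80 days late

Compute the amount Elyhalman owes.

Total award: £11,720

Liquidated damages (equal amount): £3,160
Penalty days: min(80, 45) = 45
Waiting-time penalty: 45 × £120 = £5,400
Total award: £3,160 + £3,160 + £5,400 = £11,720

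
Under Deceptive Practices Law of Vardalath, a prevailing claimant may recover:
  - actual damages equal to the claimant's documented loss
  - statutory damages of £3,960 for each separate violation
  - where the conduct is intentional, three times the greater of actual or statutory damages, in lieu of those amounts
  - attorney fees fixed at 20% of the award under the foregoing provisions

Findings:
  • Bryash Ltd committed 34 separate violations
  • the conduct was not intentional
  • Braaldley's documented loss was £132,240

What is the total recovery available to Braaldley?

Total recovery: £320,256

Statutory damages: 34 × £3,960 = £134,640
Conduct not intentional: the in-lieu enhancement does not apply.
Actual plus statutory damages: £132,240 + £134,640 = £266,880
Attorney fees: 20% of £266,880 = £53,376
Total recovery: £266,880 + £53,376 = £320,256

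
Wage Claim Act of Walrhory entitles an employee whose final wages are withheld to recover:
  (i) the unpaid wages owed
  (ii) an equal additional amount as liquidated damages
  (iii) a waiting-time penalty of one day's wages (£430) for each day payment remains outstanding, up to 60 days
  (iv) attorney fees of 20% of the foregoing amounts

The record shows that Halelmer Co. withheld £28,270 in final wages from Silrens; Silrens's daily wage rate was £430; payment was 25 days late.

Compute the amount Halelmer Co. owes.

Total award: £80,748

Liquidated damages (equal amount): £28,270
Penalty days: min(25, 60) = 25
Waiting-time penalty: 25 × £430 = £10,750
Subtotal: £28,270 + £28,270 + £10,750 = £67,290
Attorney fees: 20% of £67,290 = £13,458
Total award: £67,290 + £13,458 = £80,748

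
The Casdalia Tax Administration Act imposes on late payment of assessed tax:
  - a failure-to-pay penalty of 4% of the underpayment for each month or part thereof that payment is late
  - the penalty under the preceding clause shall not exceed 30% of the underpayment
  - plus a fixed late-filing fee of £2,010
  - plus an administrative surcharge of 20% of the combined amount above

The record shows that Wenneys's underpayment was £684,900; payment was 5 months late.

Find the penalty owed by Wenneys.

Accrued rate: 4% × 5 = 20%, capped at 30% → 20%
Failure-to-pay penalty: 20% of £684,900 = £136,980
Penalty before surcharge: £136,980 + £2,010 = £138,990
Administrative surcharge: 20% of £138,990 = £27,798
Total penalty: £138,990 + £27,798 = £166,788

£166,788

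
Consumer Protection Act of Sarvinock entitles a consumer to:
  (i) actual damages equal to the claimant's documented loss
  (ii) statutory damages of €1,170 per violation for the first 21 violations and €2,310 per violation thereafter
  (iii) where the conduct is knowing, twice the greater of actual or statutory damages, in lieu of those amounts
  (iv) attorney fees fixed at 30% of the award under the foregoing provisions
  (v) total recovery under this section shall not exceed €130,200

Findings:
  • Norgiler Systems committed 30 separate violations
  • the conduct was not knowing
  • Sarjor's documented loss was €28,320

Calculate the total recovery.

First 21 violations: 21 × €1,170 = €24,570
Remaining violations: (30 − 21) × €2,310 = €20,790
Statutory damages: €24,570 + €20,790 = €45,360
Conduct not knowing: the in-lieu enhancement does not apply.
Actual plus statutory damages: €28,320 + €45,360 = €73,680
Attorney fees: 30% of €73,680 = €22,104
Total before cap: €73,680 + €22,104 = €95,784
Cap at €130,200: €95,784 is within the cap, no reduction.

€95,784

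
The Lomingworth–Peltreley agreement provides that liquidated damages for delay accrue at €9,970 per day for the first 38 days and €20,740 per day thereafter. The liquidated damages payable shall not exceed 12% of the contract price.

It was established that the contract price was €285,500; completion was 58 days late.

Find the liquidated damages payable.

First 38 days: 38 × €9,970 = €378,860
Remaining days: (58 − 38) × €20,740 = €414,800
Accrued per-day damages: €378,860 + €414,800 = €793,660
Cap: 12% of €285,500 = €34,260
Cap at €34,260: €793,660 exceeds the cap → €34,260

€34,260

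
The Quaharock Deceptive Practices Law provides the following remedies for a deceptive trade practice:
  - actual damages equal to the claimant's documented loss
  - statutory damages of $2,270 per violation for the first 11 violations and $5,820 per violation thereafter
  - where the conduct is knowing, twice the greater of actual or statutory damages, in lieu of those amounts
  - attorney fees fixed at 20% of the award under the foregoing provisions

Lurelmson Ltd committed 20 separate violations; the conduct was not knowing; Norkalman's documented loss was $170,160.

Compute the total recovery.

$297,012

First 11 violations: 11 × $2,270 = $24,970
Remaining violations: (20 − 11) × $5,820 = $52,380
Statutory damages: $24,970 + $52,380 = $77,350
Conduct not knowing: the in-lieu enhancement does not apply.
Actual plus statutory damages: $170,160 + $77,350 = $247,510
Attorney fees: 20% of $247,510 = $49,502
Total recovery: $247,510 + $49,502 = $297,012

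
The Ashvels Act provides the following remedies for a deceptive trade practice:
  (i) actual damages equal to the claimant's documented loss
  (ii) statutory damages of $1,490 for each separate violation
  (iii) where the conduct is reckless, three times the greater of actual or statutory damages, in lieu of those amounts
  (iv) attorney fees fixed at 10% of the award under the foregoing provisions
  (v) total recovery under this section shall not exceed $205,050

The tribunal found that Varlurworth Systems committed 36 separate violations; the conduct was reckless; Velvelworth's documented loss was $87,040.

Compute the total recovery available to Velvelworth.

Statutory damages: 36 × $1,490 = $53,640
Greater of actual damages ($87,040) or statutory damages ($53,640): $87,040
Trebled: 3 × $87,040 = $261,120
Attorney fees: 10% of $261,120 = $26,112
Total before cap: $261,120 + $26,112 = $287,232
Cap at $205,050: $287,232 exceeds the cap → $205,050

$205,050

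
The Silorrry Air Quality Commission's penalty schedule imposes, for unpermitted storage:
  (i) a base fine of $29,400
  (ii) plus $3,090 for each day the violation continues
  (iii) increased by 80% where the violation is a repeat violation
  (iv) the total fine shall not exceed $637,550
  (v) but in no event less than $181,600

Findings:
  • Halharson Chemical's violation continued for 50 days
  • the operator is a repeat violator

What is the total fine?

Per-day component: 50 × $3,090 = $154,500
Base plus per-day: $29,400 + $154,500 = $183,900
Enhancement: 80% of $183,900 = $147,120
Enhanced fine: $183,900 + $147,120 = $331,020
Cap at $637,550: $331,020 is within the cap, no reduction.
Minimum $181,600: $331,020 meets the minimum, no increase.

$331,020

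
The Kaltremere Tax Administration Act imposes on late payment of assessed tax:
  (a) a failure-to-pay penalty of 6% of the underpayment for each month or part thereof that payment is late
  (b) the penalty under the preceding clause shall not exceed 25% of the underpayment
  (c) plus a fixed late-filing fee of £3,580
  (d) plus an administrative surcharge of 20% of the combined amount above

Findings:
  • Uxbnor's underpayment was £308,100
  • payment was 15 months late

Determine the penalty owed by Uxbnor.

£96,726

Accrued rate: 6% × 15 = 90%, capped at 25% → 25%
Failure-to-pay penalty: 25% of £308,100 = £77,025
Penalty before surcharge: £77,025 + £3,580 = £80,605
Administrative surcharge: 20% of £80,605 = £16,121
Total penalty: £80,605 + £16,121 = £96,726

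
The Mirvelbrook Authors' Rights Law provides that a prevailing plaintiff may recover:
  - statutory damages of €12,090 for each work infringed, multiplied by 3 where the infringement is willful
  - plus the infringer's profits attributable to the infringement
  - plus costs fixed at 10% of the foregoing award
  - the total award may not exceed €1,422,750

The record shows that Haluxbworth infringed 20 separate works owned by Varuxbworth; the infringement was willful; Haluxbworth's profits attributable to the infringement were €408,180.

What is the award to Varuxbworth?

€1,246,938

Statutory damages: 20 × €12,090 = €241,800
Trebled: 3 × €241,800 = €725,400
Combined award: €725,400 + €408,180 = €1,133,580
Costs: 10% of €1,133,580 = €113,358
Award plus costs: €1,133,580 + €113,358 = €1,246,938
Cap at €1,422,750: €1,246,938 is within the cap, no reduction.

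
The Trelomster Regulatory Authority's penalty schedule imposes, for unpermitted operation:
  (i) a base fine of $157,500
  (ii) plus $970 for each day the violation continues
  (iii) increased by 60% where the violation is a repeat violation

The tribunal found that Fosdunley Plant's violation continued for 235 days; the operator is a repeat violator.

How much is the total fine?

$616,720

Per-day component: 235 × $970 = $227,950
Base plus per-day: $157,500 + $227,950 = $385,450
Enhancement: 60% of $385,450 = $231,270
Enhanced fine: $385,450 + $231,270 = $616,720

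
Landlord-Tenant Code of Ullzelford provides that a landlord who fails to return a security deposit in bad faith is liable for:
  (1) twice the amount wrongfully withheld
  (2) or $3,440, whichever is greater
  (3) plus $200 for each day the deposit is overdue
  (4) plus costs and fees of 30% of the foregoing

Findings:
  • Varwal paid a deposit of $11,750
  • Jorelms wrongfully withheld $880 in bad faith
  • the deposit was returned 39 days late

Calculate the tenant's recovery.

$14,612

Doubled: 2 × $880 = $1,760
Minimum $3,440: $1,760 is below the minimum → $3,440
Late-return penalty: 39 × $200 = $7,800
Damages plus late penalty: $3,440 + $7,800 = $11,240
Costs and fees: 30% of $11,240 = $3,372
Total recovery: $11,240 + $3,372 = $14,612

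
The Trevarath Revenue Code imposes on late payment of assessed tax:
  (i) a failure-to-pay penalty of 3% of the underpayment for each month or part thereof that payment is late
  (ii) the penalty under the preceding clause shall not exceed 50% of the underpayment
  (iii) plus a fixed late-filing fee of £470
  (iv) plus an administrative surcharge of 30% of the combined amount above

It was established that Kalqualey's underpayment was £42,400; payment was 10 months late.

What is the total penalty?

Penalty: £17,147

Accrued rate: 3% × 10 = 30%, capped at 50% → 30%
Failure-to-pay penalty: 30% of £42,400 = £12,720
Penalty before surcharge: £12,720 + £470 = £13,190
Administrative surcharge: 30% of £13,190 = £3,957
Total penalty: £13,190 + £3,957 = £17,147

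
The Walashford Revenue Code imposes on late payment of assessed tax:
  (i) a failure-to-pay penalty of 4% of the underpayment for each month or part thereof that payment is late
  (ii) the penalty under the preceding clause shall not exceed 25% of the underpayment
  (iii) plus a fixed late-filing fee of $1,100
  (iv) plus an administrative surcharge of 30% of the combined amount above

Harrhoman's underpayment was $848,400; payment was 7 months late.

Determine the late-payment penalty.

Accrued rate: 4% × 7 = 28%, capped at 25% → 25%
Failure-to-pay penalty: 25% of $848,400 = $212,100
Penalty before surcharge: $212,100 + $1,100 = $213,200
Administrative surcharge: 30% of $213,200 = $63,960
Total penalty: $213,200 + $63,960 = $277,160

$277,160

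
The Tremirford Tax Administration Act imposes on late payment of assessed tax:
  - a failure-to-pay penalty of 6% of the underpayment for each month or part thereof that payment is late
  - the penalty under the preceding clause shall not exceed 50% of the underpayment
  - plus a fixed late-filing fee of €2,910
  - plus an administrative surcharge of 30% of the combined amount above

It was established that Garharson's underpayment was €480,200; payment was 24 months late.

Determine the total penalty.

€315,913

Accrued rate: 6% × 24 = 144%, capped at 50% → 50%
Failure-to-pay penalty: 50% of €480,200 = €240,100
Penalty before surcharge: €240,100 + €2,910 = €243,010
Administrative surcharge: 30% of €243,010 = €72,903
Total penalty: €243,010 + €72,903 = €315,913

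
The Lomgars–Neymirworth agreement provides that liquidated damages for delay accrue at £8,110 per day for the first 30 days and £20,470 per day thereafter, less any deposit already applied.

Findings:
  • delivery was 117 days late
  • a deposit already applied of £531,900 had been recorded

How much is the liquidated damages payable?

£1,492,290

First 30 days: 30 × £8,110 = £243,300
Remaining days: (117 − 30) × £20,470 = £1,780,890
Accrued per-day damages: £243,300 + £1,780,890 = £2,024,190
Less deposit already applied: £2,024,190 − £531,900 = £1,492,290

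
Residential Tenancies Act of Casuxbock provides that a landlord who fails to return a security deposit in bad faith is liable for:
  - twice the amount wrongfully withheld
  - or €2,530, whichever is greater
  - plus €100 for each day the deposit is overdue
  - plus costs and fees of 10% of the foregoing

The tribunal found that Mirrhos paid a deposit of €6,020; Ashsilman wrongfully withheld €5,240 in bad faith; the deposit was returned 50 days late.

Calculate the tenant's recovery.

Doubled: 2 × €5,240 = €10,480
Minimum €2,530: €10,480 meets the minimum, no increase.
Late-return penalty: 50 × €100 = €5,000
Damages plus late penalty: €10,480 + €5,000 = €15,480
Costs and fees: 10% of €15,480 = €1,548
Total recovery: €15,480 + €1,548 = €17,028

Recovery: €17,028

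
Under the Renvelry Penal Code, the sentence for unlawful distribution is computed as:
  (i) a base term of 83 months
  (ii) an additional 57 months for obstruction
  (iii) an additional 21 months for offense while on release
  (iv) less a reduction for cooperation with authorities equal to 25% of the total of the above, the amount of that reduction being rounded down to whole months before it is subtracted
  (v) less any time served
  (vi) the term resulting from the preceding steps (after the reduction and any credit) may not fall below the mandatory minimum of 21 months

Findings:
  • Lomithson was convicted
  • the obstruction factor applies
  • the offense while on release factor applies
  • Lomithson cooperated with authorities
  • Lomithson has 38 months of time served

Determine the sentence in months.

83 months

Obstruction enhancement: +57 months
Offense while on release enhancement: +21 months
Adjusted term: 83 months + 57 months + 21 months = 161 months
Cooperation with authorities reduction: 25% of 161 months = 40 months (rounded down)
After reduction: 161 − 40 = 121 months
Less time served: 121 months − 38 months = 83 months
Minimum 21 months: 83 months meets the minimum, no increase.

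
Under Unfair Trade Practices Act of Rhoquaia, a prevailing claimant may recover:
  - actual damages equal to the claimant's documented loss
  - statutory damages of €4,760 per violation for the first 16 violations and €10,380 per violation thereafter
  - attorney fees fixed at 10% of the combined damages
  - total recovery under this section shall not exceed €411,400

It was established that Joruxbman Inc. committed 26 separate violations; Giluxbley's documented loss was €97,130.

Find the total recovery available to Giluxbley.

First 16 violations: 16 × €4,760 = €76,160
Remaining violations: (26 − 16) × €10,380 = €103,800
Statutory damages: €76,160 + €103,800 = €179,960
Combined damages: €97,130 + €179,960 = €277,090
Attorney fees: 10% of €277,090 = €27,709
Total before cap: €277,090 + €27,709 = €304,799
Cap at €411,400: €304,799 is within the cap, no reduction.

Total recovery: €304,799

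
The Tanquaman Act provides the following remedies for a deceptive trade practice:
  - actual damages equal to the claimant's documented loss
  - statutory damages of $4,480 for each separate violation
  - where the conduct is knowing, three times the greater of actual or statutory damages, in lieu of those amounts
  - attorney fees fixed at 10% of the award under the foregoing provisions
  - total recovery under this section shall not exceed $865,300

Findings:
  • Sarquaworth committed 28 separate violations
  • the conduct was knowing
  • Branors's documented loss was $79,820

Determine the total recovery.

$413,952

Statutory damages: 28 × $4,480 = $125,440
Greater of actual damages ($79,820) or statutory damages ($125,440): $125,440
Trebled: 3 × $125,440 = $376,320
Attorney fees: 10% of $376,320 = $37,632
Total before cap: $376,320 + $37,632 = $413,952
Cap at $865,300: $413,952 is within the cap, no reduction.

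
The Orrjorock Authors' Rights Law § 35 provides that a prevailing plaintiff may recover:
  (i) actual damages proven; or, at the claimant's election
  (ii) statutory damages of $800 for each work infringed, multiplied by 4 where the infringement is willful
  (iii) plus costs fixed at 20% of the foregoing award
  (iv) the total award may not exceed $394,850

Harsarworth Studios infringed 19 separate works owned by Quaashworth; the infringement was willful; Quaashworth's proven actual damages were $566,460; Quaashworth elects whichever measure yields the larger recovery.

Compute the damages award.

$394,850

Statutory damages: 19 × $800 = $15,200
Multiplied by 4: 4 × $15,200 = $60,800
Greater of actual damages ($566,460) or enhanced statutory damages ($60,800): $566,460
Costs: 20% of $566,460 = $113,292
Award plus costs: $566,460 + $113,292 = $679,752
Cap at $394,850: $679,752 exceeds the cap → $394,850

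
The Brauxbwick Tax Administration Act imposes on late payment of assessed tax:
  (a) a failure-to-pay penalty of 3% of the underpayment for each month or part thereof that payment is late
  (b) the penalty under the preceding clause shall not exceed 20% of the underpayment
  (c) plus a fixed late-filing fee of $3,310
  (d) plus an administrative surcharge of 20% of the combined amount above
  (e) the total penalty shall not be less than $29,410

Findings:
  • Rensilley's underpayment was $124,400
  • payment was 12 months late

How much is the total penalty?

$33,828

Accrued rate: 3% × 12 = 36%, capped at 20% → 20%
Failure-to-pay penalty: 20% of $124,400 = $24,880
Penalty before surcharge: $24,880 + $3,310 = $28,190
Administrative surcharge: 20% of $28,190 = $5,638
Total penalty: $28,190 + $5,638 = $33,828
Minimum $29,410: $33,828 meets the minimum, no increase.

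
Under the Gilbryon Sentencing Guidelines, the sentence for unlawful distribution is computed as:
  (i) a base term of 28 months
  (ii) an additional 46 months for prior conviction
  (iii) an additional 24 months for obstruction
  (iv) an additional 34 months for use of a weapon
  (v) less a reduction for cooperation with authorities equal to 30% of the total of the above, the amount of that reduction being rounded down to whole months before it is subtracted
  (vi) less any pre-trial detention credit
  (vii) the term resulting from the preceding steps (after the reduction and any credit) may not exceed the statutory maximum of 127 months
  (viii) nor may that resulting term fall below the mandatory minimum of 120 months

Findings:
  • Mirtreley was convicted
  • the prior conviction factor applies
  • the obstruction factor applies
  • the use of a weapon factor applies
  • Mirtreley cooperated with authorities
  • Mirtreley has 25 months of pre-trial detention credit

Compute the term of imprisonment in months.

Prior conviction enhancement: +46 months
Obstruction enhancement: +24 months
Use of a weapon enhancement: +34 months
Adjusted term: 28 months + 46 months + 24 months + 34 months = 132 months
Cooperation with authorities reduction: 30% of 132 months = 39 months (rounded down)
After reduction: 132 − 39 = 93 months
Less pre-trial detention credit: 93 months − 25 months = 68 months
Cap at 127 months: 68 months is within the cap, no reduction.
Minimum 120 months: 68 months is below the minimum → 120 months

120 months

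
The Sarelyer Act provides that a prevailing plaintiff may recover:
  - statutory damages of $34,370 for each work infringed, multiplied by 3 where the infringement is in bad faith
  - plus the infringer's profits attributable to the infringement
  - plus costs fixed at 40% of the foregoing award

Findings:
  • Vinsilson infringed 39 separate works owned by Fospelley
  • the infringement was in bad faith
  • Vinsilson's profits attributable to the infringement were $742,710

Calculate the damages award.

$6,669,600

Statutory damages: 39 × $34,370 = $1,340,430
Trebled: 3 × $1,340,430 = $4,021,290
Combined award: $4,021,290 + $742,710 = $4,764,000
Costs: 40% of $4,764,000 = $1,905,600
Award plus costs: $4,764,000 + $1,905,600 = $6,669,600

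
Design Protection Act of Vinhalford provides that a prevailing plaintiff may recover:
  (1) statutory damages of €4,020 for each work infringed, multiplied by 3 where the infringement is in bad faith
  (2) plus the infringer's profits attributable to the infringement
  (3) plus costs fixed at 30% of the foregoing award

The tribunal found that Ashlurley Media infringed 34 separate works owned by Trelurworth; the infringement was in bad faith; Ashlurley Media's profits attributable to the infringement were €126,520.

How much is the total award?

€697,528

Statutory damages: 34 × €4,020 = €136,680
Trebled: 3 × €136,680 = €410,040
Combined award: €410,040 + €126,520 = €536,560
Costs: 30% of €536,560 = €160,968
Award plus costs: €536,560 + €160,968 = €697,528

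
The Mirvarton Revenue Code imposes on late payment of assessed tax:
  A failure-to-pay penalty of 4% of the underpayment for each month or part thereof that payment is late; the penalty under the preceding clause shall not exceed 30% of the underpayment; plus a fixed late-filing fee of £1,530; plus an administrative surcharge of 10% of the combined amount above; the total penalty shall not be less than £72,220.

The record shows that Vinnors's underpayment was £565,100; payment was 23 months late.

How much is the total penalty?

£188,166

Accrued rate: 4% × 23 = 92%, capped at 30% → 30%
Failure-to-pay penalty: 30% of £565,100 = £169,530
Penalty before surcharge: £169,530 + £1,530 = £171,060
Administrative surcharge: 10% of £171,060 = £17,106
Total penalty: £171,060 + £17,106 = £188,166
Minimum £72,220: £188,166 meets the minimum, no increase.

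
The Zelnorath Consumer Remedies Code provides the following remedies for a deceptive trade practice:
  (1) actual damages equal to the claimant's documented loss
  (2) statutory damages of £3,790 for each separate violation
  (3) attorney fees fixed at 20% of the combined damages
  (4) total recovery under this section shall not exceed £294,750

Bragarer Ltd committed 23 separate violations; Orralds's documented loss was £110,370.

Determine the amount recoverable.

£237,048

Statutory damages: 23 × £3,790 = £87,170
Combined damages: £110,370 + £87,170 = £197,540
Attorney fees: 20% of £197,540 = £39,508
Total before cap: £197,540 + £39,508 = £237,048
Cap at £294,750: £237,048 is within the cap, no reduction.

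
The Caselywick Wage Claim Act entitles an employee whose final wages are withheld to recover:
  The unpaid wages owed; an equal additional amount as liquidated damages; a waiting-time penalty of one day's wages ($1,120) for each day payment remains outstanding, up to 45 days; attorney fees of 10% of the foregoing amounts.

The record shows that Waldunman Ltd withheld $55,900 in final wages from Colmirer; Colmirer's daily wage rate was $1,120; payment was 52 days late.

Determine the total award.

Liquidated damages (equal amount): $55,900
Penalty days: min(52, 45) = 45
Waiting-time penalty: 45 × $1,120 = $50,400
Subtotal: $55,900 + $55,900 + $50,400 = $162,200
Attorney fees: 10% of $162,200 = $16,220
Total award: $162,200 + $16,220 = $178,420

$178,420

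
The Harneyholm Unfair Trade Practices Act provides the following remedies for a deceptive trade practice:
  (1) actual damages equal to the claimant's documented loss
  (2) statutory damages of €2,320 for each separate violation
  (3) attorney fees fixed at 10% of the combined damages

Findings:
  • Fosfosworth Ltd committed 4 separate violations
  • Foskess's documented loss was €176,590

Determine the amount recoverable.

Total recovery: €204,457

Statutory damages: 4 × €2,320 = €9,280
Combined damages: €176,590 + €9,280 = €185,870
Attorney fees: 10% of €185,870 = €18,587
Total recovery: €185,870 + €18,587 = €204,457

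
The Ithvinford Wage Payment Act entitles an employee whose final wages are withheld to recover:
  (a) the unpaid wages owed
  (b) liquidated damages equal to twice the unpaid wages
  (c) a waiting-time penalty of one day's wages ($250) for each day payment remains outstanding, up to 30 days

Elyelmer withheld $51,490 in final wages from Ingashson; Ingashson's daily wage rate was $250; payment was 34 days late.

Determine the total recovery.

Doubled: 2 × $51,490 = $102,980
Penalty days: min(34, 30) = 30
Waiting-time penalty: 30 × $250 = $7,500
Total award: $51,490 + $102,980 + $7,500 = $161,970

$161,970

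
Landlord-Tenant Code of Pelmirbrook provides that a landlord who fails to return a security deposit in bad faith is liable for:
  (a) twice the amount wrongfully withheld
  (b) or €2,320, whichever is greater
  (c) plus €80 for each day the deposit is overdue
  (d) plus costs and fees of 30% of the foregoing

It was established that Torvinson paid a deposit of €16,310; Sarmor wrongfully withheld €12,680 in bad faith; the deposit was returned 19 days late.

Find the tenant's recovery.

Doubled: 2 × €12,680 = €25,360
Minimum €2,320: €25,360 meets the minimum, no increase.
Late-return penalty: 19 × €80 = €1,520
Damages plus late penalty: €25,360 + €1,520 = €26,880
Costs and fees: 30% of €26,880 = €8,064
Total recovery: €26,880 + €8,064 = €34,944

Recovery: €34,944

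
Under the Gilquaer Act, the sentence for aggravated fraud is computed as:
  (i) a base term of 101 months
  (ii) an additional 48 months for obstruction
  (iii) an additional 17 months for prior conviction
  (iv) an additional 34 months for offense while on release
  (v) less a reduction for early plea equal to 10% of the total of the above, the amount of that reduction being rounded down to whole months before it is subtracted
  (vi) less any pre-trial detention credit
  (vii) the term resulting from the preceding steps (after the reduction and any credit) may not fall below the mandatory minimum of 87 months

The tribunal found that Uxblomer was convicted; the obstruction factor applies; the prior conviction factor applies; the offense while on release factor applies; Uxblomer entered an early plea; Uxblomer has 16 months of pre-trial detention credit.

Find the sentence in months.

164 months

Obstruction enhancement: +48 months
Prior conviction enhancement: +17 months
Offense while on release enhancement: +34 months
Adjusted term: 101 months + 48 months + 17 months + 34 months = 200 months
Early plea reduction: 10% of 200 months = 20 months (rounded down)
After reduction: 200 − 20 = 180 months
Less pre-trial detention credit: 180 months − 16 months = 164 months
Minimum 87 months: 164 months meets the minimum, no increase.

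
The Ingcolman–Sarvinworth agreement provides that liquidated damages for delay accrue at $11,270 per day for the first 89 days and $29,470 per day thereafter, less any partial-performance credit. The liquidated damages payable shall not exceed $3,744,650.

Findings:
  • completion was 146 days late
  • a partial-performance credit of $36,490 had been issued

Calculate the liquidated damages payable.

First 89 days: 89 × $11,270 = $1,003,030
Remaining days: (146 − 89) × $29,470 = $1,679,790
Accrued per-day damages: $1,003,030 + $1,679,790 = $2,682,820
Less partial-performance credit: $2,682,820 − $36,490 = $2,646,330
Cap at $3,744,650: $2,646,330 is within the cap, no reduction.

$2,646,330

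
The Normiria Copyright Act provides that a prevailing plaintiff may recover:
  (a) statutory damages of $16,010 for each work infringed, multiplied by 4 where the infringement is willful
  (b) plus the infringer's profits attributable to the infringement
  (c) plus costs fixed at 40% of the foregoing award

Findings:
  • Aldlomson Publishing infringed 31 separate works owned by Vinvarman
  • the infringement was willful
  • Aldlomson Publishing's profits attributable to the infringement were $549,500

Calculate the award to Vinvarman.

Award: $3,548,636

Statutory damages: 31 × $16,010 = $496,310
Multiplied by 4: 4 × $496,310 = $1,985,240
Combined award: $1,985,240 + $549,500 = $2,534,740
Costs: 40% of $2,534,740 = $1,013,896
Award plus costs: $2,534,740 + $1,013,896 = $3,548,636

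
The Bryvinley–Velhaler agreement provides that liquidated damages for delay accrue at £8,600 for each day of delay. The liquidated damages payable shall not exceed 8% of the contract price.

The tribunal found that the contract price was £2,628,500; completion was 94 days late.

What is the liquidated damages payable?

£210,280

Per-day damages: 94 × £8,600 = £808,400
Cap: 8% of £2,628,500 = £210,280
Cap at £210,280: £808,400 exceeds the cap → £210,280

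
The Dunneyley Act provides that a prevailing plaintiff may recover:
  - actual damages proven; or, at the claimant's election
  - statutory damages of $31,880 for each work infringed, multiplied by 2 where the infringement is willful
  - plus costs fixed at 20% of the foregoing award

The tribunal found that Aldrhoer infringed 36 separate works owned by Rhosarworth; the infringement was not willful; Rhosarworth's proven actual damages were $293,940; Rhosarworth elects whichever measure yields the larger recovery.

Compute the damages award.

Statutory damages: 36 × $31,880 = $1,147,680
Infringement not willful: no ×2 enhancement.
Greater of actual damages ($293,940) or statutory damages ($1,147,680): $1,147,680
Costs: 20% of $1,147,680 = $229,536
Award plus costs: $1,147,680 + $229,536 = $1,377,216

Award: $1,377,216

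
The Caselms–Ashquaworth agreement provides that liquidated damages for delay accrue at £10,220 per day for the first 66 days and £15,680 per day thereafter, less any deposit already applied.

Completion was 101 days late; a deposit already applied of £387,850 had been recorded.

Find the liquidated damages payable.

£835,470

First 66 days: 66 × £10,220 = £674,520
Remaining days: (101 − 66) × £15,680 = £548,800
Accrued per-day damages: £674,520 + £548,800 = £1,223,320
Less deposit already applied: £1,223,320 − £387,850 = £835,470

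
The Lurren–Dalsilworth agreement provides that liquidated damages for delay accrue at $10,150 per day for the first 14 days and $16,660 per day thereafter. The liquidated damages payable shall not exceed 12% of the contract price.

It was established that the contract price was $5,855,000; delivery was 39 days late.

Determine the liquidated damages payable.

First 14 days: 14 × $10,150 = $142,100
Remaining days: (39 − 14) × $16,660 = $416,500
Accrued per-day damages: $142,100 + $416,500 = $558,600
Cap: 12% of $5,855,000 = $702,600
Cap at $702,600: $558,600 is within the cap, no reduction.

$558,600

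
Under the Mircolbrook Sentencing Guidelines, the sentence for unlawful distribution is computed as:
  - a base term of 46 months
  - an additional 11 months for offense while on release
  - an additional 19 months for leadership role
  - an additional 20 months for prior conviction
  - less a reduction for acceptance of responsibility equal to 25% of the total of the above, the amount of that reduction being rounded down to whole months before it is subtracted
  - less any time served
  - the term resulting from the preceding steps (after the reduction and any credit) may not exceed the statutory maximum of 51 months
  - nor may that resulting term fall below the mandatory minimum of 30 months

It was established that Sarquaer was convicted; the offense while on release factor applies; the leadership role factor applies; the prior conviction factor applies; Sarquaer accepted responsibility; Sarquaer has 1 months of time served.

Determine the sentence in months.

51 months

Offense while on release enhancement: +11 months
Leadership role enhancement: +19 months
Prior conviction enhancement: +20 months
Adjusted term: 46 months + 11 months + 19 months + 20 months = 96 months
Acceptance of responsibility reduction: 25% of 96 months = 24 months (rounded down)
After reduction: 96 − 24 = 72 months
Less time served: 72 months − 1 months = 71 months
Cap at 51 months: 71 months exceeds the cap → 51 months
Minimum 30 months: 51 months meets the minimum, no increase.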